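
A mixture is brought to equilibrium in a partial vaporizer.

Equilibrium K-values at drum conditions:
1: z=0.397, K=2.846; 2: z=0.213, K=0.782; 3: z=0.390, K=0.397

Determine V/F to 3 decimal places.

Rachford–Rice: g(V/F) = Σ zᵢ(Kᵢ−1)/(1+V/F(Kᵢ−1)) = 0.
Feasibility: ΣzᵢKᵢ = 1.451, Σzᵢ/Kᵢ = 1.394 — both > 1, two phases present.
Newton–Raphson from V/F = 0.5:
  V/F = 0.500: g = -0.0077, g' = -0.669 → V/F = 0.489
Converged at V/F = 0.489.

V/F = 0.489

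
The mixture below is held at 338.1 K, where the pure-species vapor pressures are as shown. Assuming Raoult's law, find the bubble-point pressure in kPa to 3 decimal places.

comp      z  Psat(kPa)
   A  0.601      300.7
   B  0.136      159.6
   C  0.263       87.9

At the bubble point ψ → 0, so ΣzᵢKᵢ = 1 with Kᵢ = Pᵢˢᵃᵗ/P ⇒ P = ΣzᵢPᵢˢᵃᵗ.
P = 0.601·300.7 + 0.136·159.6 + 0.263·87.9 = 225.544 kPa

Pbub = 225.544 kPa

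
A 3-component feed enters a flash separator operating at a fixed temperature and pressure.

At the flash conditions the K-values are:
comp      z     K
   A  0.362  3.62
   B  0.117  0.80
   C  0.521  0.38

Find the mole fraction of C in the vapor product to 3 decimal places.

y_C = 0.265

Material balance + equilibrium reduce to Σ zᵢ(Kᵢ−1)/(1+ψ(Kᵢ−1)) = 0.
g(0) = ΣzᵢKᵢ − 1 = 0.602 and g(1) = 1 − Σzᵢ/Kᵢ = -0.617, so a root lies in (0, 1).
Iterate (Newton) starting at ψ = 0.45:
  ψ = 0.450: g = -0.0385, g' = -0.914 → ψ = 0.408
  ψ = 0.408: g = 0.0006, g' = -0.945 → ψ = 0.409
Converged at ψ = 0.409.
Compositions from xᵢ = zᵢ/(1+ψ(Kᵢ−1)), yᵢ = Kᵢxᵢ:
  A: x = 0.175, y = 0.633
  B: x = 0.127, y = 0.102
  C: x = 0.698, y = 0.265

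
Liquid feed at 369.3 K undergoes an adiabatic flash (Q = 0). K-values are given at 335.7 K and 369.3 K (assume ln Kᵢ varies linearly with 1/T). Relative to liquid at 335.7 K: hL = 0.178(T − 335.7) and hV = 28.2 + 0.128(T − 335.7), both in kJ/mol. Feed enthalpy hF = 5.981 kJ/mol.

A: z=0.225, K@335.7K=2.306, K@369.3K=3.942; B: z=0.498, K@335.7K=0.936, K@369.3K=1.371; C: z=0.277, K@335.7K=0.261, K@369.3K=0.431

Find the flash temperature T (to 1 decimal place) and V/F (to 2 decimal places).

Adiabatic flash: solve Rachford–Rice at each trial T, then check hF = ψ·hV(T) + (1−ψ)·hL(T).
  T = 335.7 K: K = (2.306, 0.936, 0.261), RR gives ψ = 0.114, H_out = 3.222 kJ/mol
  T = 369.3 K: K = (3.942, 1.371, 0.431), RR gives ψ = 0.895, H_out = 29.703 kJ/mol
  T = 352.5 K: K = (3.054, 1.143, 0.339), RR gives ψ = 0.542, H_out = 17.810 kJ/mol
  T = 344.1 K: K = (2.663, 1.037, 0.299), RR gives ψ = 0.344, H_out = 11.056 kJ/mol
  T = 339.9 K: K = (2.480, 0.986, 0.279), RR gives ψ = 0.234, H_out = 7.308 kJ/mol
  T = 337.8 K: K = (2.392, 0.961, 0.270), RR gives ψ = 0.176, H_out = 5.313 kJ/mol
Linear interpolation between T = 337.8 (H_out = 5.313) and T = 339.9 (H_out = 7.308) on hF = 5.981 gives T ≈ 338.5 K, at which ψ = 0.20.

T = 338.5 K, V/F = 0.20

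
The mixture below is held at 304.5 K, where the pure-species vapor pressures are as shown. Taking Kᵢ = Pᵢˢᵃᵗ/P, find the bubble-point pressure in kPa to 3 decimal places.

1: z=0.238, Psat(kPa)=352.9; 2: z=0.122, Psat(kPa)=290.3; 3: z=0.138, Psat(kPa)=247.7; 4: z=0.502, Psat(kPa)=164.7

Pbub = 236.269 kPa

At the bubble point ψ → 0, so ΣzᵢKᵢ = 1 with Kᵢ = Pᵢˢᵃᵗ/P ⇒ P = ΣzᵢPᵢˢᵃᵗ.
P = 0.238·352.9 + 0.122·290.3 + 0.138·247.7 + 0.502·164.7 = 236.269 kPa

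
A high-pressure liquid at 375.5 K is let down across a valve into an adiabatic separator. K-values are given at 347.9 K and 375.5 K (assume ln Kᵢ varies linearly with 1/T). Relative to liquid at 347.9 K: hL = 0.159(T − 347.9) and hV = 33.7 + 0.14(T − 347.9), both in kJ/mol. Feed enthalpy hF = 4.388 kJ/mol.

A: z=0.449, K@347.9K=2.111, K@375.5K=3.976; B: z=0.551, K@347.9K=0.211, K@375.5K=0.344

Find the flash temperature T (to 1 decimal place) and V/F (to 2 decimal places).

T = 349.8 K, V/F = 0.12

Adiabatic flash: solve Rachford–Rice at each trial T, then check hF = ψ·hV(T) + (1−ψ)·hL(T).
  T = 347.9 K: K = (2.111, 0.211), RR gives ψ = 0.073, H_out = 2.464 kJ/mol
  T = 375.5 K: K = (3.976, 0.344), RR gives ψ = 0.499, H_out = 20.953 kJ/mol
  T = 361.7 K: K = (2.932, 0.272), RR gives ψ = 0.332, H_out = 13.281 kJ/mol
  T = 354.8 K: K = (2.496, 0.240), RR gives ψ = 0.223, H_out = 8.568 kJ/mol
  T = 351.4 K: K = (2.300, 0.225), RR gives ψ = 0.156, H_out = 5.799 kJ/mol
  T = 349.6 K: K = (2.201, 0.218), RR gives ψ = 0.115, H_out = 4.157 kJ/mol
  T = 350.5 K: K = (2.250, 0.222), RR gives ψ = 0.136, H_out = 4.996 kJ/mol
Linear interpolation between T = 349.6 (H_out = 4.157) and T = 350.5 (H_out = 4.996) on hF = 4.388 gives T ≈ 349.8 K, at which ψ = 0.12.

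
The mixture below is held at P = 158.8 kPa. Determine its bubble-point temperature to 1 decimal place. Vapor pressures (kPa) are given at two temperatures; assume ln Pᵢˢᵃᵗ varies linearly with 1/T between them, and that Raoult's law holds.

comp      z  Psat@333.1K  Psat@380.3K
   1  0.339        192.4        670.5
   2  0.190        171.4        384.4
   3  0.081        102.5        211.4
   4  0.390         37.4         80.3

Bubble-point temperature: ΣzᵢPᵢˢᵃᵗ(T) = P. Interpolate ln Pᵢˢᵃᵗ = aᵢ + bᵢ/T.
  T = 333.1 K: ΣzᵢPᵢˢᵃᵗ = 120.68 kPa
  T = 380.3 K: ΣzᵢPᵢˢᵃᵗ = 348.78 kPa
  T = 356.7 K: ΣzᵢPᵢˢᵃᵗ = 211.12 kPa
  T = 344.9 K: ΣzᵢPᵢˢᵃᵗ = 160.85 kPa
  T = 339.0 K: ΣzᵢPᵢˢᵃᵗ = 139.60 kPa
  T = 341.9 K: ΣzᵢPᵢˢᵃᵗ = 149.74 kPa
  T = 343.4 K: ΣzᵢPᵢˢᵃᵗ = 155.21 kPa
Interpolating between 343.4 K and 344.9 K gives T ≈ 344.4 K.

T = 344.4 K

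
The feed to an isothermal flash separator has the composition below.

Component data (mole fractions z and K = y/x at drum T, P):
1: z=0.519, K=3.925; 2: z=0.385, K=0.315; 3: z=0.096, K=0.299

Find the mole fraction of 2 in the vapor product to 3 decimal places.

Let β = V/F and solve Σ zᵢ(Kᵢ−1)/(1+β(Kᵢ−1)) = 0.
Feasibility: ΣzᵢKᵢ = 2.187, Σzᵢ/Kᵢ = 1.676 — both > 1, two phases present.
Newton–Raphson from β = 0.62:
  β = 0.620: g = -0.0379, g' = -1.254 → β = 0.590
Converged at β = 0.590.
Compositions from xᵢ = zᵢ/(1+β(Kᵢ−1)), yᵢ = Kᵢxᵢ:
  1: x = 0.190, y = 0.748
  2: x = 0.646, y = 0.203
  3: x = 0.164, y = 0.049

y_2 = 0.203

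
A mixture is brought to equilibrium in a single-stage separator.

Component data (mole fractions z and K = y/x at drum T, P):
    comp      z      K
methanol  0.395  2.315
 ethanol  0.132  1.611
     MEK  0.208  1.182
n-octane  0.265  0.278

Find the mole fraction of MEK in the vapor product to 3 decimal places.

y_MEK = 0.219

Rachford–Rice: g(V/F) = Σ zᵢ(Kᵢ−1)/(1+V/F(Kᵢ−1)) = 0.
Check two-phase: ΣzᵢKᵢ = 1.447 > 1 and Σzᵢ/Kᵢ = 1.382 > 1, so g(0) = 0.447 > 0 and g(1) = -0.382 < 0.
Newton–Raphson from V/F = 0.5:
  V/F = 0.500: g = 0.1104, g' = -0.622 → V/F = 0.678
  V/F = 0.678: g = -0.0092, g' = -0.751 → V/F = 0.665
Converged at V/F = 0.665.
Compositions from xᵢ = zᵢ/(1+V/F(Kᵢ−1)), yᵢ = Kᵢxᵢ:
  methanol: x = 0.211, y = 0.488
  ethanol: x = 0.094, y = 0.151
  MEK: x = 0.186, y = 0.219
  n-octane: x = 0.510, y = 0.142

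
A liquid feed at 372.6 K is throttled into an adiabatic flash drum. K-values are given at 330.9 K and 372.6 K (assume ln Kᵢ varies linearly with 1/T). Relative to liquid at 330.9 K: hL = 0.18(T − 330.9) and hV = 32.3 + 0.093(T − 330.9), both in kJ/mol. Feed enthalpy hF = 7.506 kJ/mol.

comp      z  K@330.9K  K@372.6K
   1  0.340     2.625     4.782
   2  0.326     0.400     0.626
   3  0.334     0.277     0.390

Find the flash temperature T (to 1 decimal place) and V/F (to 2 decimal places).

Adiabatic flash: solve Rachford–Rice at each trial T, then check hF = ψ·hV(T) + (1−ψ)·hL(T).
  T = 330.9 K: K = (2.625, 0.400, 0.277), RR gives ψ = 0.107, H_out = 3.453 kJ/mol
  T = 372.6 K: K = (4.782, 0.626, 0.390), RR gives ψ = 0.502, H_out = 21.895 kJ/mol
  T = 351.8 K: K = (3.609, 0.507, 0.332), RR gives ψ = 0.329, H_out = 13.785 kJ/mol
  T = 341.4 K: K = (3.095, 0.452, 0.304), RR gives ψ = 0.230, H_out = 9.105 kJ/mol
  T = 336.1 K: K = (2.852, 0.426, 0.290), RR gives ψ = 0.172, H_out = 6.407 kJ/mol
  T = 338.8 K: K = (2.974, 0.439, 0.297), RR gives ψ = 0.202, H_out = 7.815 kJ/mol
  T = 337.5 K: K = (2.915, 0.433, 0.294), RR gives ψ = 0.188, H_out = 7.147 kJ/mol
Linear interpolation between T = 337.5 (H_out = 7.147) and T = 338.8 (H_out = 7.815) on hF = 7.506 gives T ≈ 338.2 K, at which ψ = 0.20.

T = 338.2 K, V/F = 0.20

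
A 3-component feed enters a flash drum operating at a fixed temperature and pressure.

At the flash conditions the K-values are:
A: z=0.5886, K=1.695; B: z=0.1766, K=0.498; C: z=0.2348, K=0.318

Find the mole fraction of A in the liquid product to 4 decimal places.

Rachford–Rice: g(ψ) = Σ zᵢ(Kᵢ−1)/(1+ψ(Kᵢ−1)) = 0.
Feasibility: ΣzᵢKᵢ = 1.1603, Σzᵢ/Kᵢ = 1.4402 — both > 1, two phases present.
Newton iteration, ψ⁰ = 0.35:
  ψ = 0.3500: g = 0.01115, g' = -0.4379 → ψ = 0.3755
  ψ = 0.3755: g = -0.00007, g' = -0.4437 → ψ = 0.3753
Converged at ψ = 0.3753.
Compositions from xᵢ = zᵢ/(1+ψ(Kᵢ−1)), yᵢ = Kᵢxᵢ:
  A: x = 0.4668, y = 0.7913
  B: x = 0.2176, y = 0.1084
  C: x = 0.3156, y = 0.1004

x_A = 0.4668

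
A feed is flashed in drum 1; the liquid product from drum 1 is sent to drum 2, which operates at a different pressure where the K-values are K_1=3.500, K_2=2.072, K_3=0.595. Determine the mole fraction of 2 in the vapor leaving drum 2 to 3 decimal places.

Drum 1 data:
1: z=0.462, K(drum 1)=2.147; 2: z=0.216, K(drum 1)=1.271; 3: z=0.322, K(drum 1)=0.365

y_2 (drum 2) = 0.206

Drum 1:
Let ψ₁ = V/F and solve Σ zᵢ(Kᵢ−1)/(1+ψ₁(Kᵢ−1)) = 0.
g(0) = ΣzᵢKᵢ − 1 = 0.384 and g(1) = 1 − Σzᵢ/Kᵢ = -0.267, so a root lies in (0, 1).
Newton iteration, ψ₁⁰ = 0.5:
  ψ₁ = 0.500: g = 0.0887, g' = -0.537 → ψ₁ = 0.665
  ψ₁ = 0.665: g = -0.0039, g' = -0.596 → ψ₁ = 0.659
Converged at ψ₁ = 0.659.
Drum-1 compositions:
  1: x = 0.263, y = 0.565
  2: x = 0.183, y = 0.233
  3: x = 0.554, y = 0.202
Drum-2 feed = drum-1 liquid: z₂ = (0.2632, 0.1833, 0.5536).
Drum 2:
Newton iteration, ψ₂⁰ = 0.34:
  ψ₂ = 0.340: g = 0.2396, g' = -0.716 → ψ₂ = 0.675
  ψ₂ = 0.675: g = 0.0504, g' = -0.471 → ψ₂ = 0.782
  ψ₂ = 0.782: g = 0.0015, g' = -0.445 → ψ₂ = 0.785
Converged at ψ₂ = 0.785.
  1: x = 0.089, y = 0.311
  2: x = 0.100, y = 0.206
  3: x = 0.812, y = 0.483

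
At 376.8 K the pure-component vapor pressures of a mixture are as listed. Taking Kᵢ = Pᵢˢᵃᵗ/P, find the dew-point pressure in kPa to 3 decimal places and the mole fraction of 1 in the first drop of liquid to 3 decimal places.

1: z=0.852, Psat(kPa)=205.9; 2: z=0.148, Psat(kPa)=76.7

Pdew = 164.812 kPa, x_1 = 0.682

At the dew point ψ → 1, so Σzᵢ/Kᵢ = 1 with Kᵢ = Pᵢˢᵃᵗ/P ⇒ 1/P = Σzᵢ/Pᵢˢᵃᵗ.
1/P = 0.852/205.9 + 0.148/76.7 = 0.006068 ⇒ P = 164.812 kPa
xᵢ = zᵢP/Pᵢˢᵃᵗ ⇒ x_1 = 0.852·164.812/205.9 = 0.682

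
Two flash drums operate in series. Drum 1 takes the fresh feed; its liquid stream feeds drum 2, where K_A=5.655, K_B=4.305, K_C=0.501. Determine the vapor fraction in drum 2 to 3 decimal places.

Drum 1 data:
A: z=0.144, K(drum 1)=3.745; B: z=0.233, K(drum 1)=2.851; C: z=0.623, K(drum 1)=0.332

V/F (drum 2) = 0.268

Drum 1:
Rachford–Rice: g(ψ₁) = Σ zᵢ(Kᵢ−1)/(1+ψ₁(Kᵢ−1)) = 0.
Feasibility: ΣzᵢKᵢ = 1.410, Σzᵢ/Kᵢ = 1.997 — both > 1, two phases present.
Iterate (Newton) starting at ψ₁ = 0.37:
  ψ₁ = 0.370: g = -0.1007, g' = -1.039 → ψ₁ = 0.273
  ψ₁ = 0.273: g = 0.0034, g' = -1.123 → ψ₁ = 0.276
Converged at ψ₁ = 0.276.
Drum-1 compositions:
  A: x = 0.082, y = 0.307
  B: x = 0.154, y = 0.440
  C: x = 0.764, y = 0.254
Drum-2 feed = drum-1 liquid: z₂ = (0.0819, 0.1542, 0.7639).
Drum 2:
Iterate (Newton) starting at ψ₂ = 0.57:
  ψ₂ = 0.570: g = -0.2516, g' = -0.707 → ψ₂ = 0.214
  ψ₂ = 0.214: g = 0.0626, g' = -1.261 → ψ₂ = 0.264
  ψ₂ = 0.264: g = 0.0045, g' = -1.091 → ψ₂ = 0.268
Converged at ψ₂ = 0.268.
  A: x = 0.036, y = 0.206
  B: x = 0.082, y = 0.352
  C: x = 0.882, y = 0.442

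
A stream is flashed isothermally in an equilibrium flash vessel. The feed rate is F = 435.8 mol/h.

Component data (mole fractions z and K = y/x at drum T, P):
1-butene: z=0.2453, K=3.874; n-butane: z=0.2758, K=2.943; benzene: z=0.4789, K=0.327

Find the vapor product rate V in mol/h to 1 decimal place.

V = 247.9 mol/h

Let β = V/F and solve Σ zᵢ(Kᵢ−1)/(1+β(Kᵢ−1)) = 0.
Check two-phase: ΣzᵢKᵢ = 1.9186 > 1 and Σzᵢ/Kᵢ = 1.6216 > 1, so g(0) = 0.9186 > 0 and g(1) = -0.6216 < 0.
Newton–Raphson from β = 0.5:
  β = 0.5000: g = 0.07534, g' = -1.1018 → β = 0.5684
  β = 0.5684: g = 0.00039, g' = -1.0962 → β = 0.5687
Converged at β = 0.5687.
Then V = β·F = 0.5687·435.8 = 247.9 mol/h and L = F − V = 187.9 mol/h.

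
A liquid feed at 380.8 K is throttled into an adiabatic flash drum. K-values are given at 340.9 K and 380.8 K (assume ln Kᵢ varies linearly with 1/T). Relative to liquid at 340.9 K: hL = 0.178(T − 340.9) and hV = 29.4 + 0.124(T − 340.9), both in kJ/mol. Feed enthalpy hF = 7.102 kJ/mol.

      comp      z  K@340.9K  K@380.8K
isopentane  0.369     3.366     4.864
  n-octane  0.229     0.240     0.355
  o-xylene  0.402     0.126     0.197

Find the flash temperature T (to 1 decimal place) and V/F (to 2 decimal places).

T = 347.2 K, V/F = 0.21

Adiabatic flash: solve Rachford–Rice at each trial T, then check hF = ψ·hV(T) + (1−ψ)·hL(T).
  T = 340.9 K: K = (3.366, 0.240, 0.126), RR gives ψ = 0.176, H_out = 5.179 kJ/mol
  T = 380.8 K: K = (4.864, 0.355, 0.197), RR gives ψ = 0.330, H_out = 16.091 kJ/mol
  T = 360.9 K: K = (4.090, 0.295, 0.160), RR gives ψ = 0.261, H_out = 10.961 kJ/mol
  T = 350.9 K: K = (3.720, 0.267, 0.142), RR gives ψ = 0.222, H_out = 8.178 kJ/mol
  T = 345.9 K: K = (3.541, 0.253, 0.134), RR gives ψ = 0.200, H_out = 6.711 kJ/mol
  T = 348.4 K: K = (3.630, 0.260, 0.138), RR gives ψ = 0.211, H_out = 7.452 kJ/mol
  T = 347.1 K: K = (3.584, 0.257, 0.136), RR gives ψ = 0.205, H_out = 7.068 kJ/mol
Linear interpolation between T = 347.1 (H_out = 7.068) and T = 348.4 (H_out = 7.452) on hF = 7.102 gives T ≈ 347.2 K, at which ψ = 0.21.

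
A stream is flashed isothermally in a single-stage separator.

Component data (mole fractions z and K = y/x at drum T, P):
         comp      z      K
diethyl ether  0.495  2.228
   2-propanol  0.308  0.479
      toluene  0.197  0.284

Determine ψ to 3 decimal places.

Rachford–Rice: g(ψ) = Σ zᵢ(Kᵢ−1)/(1+ψ(Kᵢ−1)) = 0.
Feasibility: ΣzᵢKᵢ = 1.306, Σzᵢ/Kᵢ = 1.559 — both > 1, two phases present.
Newton–Raphson from ψ = 0.37:
  ψ = 0.370: g = 0.0273, g' = -0.668 → ψ = 0.411
Converged at ψ = 0.411.

ψ = 0.411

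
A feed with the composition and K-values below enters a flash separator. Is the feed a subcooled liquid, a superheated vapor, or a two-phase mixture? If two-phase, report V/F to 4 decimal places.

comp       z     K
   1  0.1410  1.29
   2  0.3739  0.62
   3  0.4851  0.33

subcooled liquid

ΣzᵢKᵢ = 0.5738; Σzᵢ/Kᵢ = 2.1824.
Since ΣzᵢKᵢ < 1 the mixture is below its bubble point — single liquid phase.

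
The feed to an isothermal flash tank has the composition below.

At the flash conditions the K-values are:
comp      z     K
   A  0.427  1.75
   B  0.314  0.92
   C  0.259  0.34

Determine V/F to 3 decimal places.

Iterate (Newton) starting at V/F = 0.44:
  V/F = 0.440: g = -0.0261, g' = -0.362 → V/F = 0.368
  V/F = 0.368: g = -0.0006, g' = -0.346 → V/F = 0.366
Converged at V/F = 0.366.

V/F = 0.366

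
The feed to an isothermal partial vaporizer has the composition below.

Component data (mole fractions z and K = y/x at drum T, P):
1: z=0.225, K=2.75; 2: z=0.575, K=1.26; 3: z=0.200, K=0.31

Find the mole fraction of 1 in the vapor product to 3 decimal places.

y_1 = 0.264

Material balance + equilibrium reduce to Σ zᵢ(Kᵢ−1)/(1+β(Kᵢ−1)) = 0.
g(0) = ΣzᵢKᵢ − 1 = 0.405 and g(1) = 1 − Σzᵢ/Kᵢ = -0.183, so a root lies in (0, 1).
Newton–Raphson from β = 0.67:
  β = 0.670: g = 0.0519, g' = -0.504 → β = 0.773
  β = 0.773: g = -0.0040, g' = -0.589 → β = 0.766
Converged at β = 0.766.
Compositions from xᵢ = zᵢ/(1+β(Kᵢ−1)), yᵢ = Kᵢxᵢ:
  1: x = 0.096, y = 0.264
  2: x = 0.479, y = 0.604
  3: x = 0.424, y = 0.132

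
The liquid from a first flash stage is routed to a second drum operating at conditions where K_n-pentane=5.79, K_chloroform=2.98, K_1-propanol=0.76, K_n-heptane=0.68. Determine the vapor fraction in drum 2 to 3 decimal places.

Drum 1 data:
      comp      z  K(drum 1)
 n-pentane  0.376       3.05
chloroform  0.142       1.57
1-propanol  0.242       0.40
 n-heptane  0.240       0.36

V/F (drum 2) = 0.825

Drum 1:
Rachford–Rice: g(ψ₁) = Σ zᵢ(Kᵢ−1)/(1+ψ₁(Kᵢ−1)) = 0.
g(0) = ΣzᵢKᵢ − 1 = 0.553 and g(1) = 1 − Σzᵢ/Kᵢ = -0.485, so a root lies in (0, 1).
Newton iteration, ψ₁⁰ = 0.47:
  ψ₁ = 0.470: g = 0.0345, g' = -0.809 → ψ₁ = 0.513
Converged at ψ₁ = 0.513.
Drum-1 compositions:
  n-pentane: x = 0.183, y = 0.559
  chloroform: x = 0.110, y = 0.173
  1-propanol: x = 0.350, y = 0.140
  n-heptane: x = 0.357, y = 0.129
Drum-2 feed = drum-1 liquid: z₂ = (0.1833, 0.1099, 0.3496, 0.3573).
Drum 2:
Let ψ₂ = V/F and solve Σ zᵢ(Kᵢ−1)/(1+ψ₂(Kᵢ−1)) = 0.
Feasibility: ΣzᵢKᵢ = 1.897, Σzᵢ/Kᵢ = 1.054 — both > 1, two phases present.
Newton–Raphson from ψ₂ = 0.5:
  ψ₂ = 0.500: g = 0.1365, g' = -0.551 → ψ₂ = 0.748
  ψ₂ = 0.748: g = 0.0269, g' = -0.364 → ψ₂ = 0.821
  ψ₂ = 0.821: g = 0.0012, g' = -0.334 → ψ₂ = 0.825
Converged at ψ₂ = 0.825.
  n-pentane: x = 0.037, y = 0.214
  chloroform: x = 0.042, y = 0.124
  1-propanol: x = 0.436, y = 0.331
  n-heptane: x = 0.485, y = 0.330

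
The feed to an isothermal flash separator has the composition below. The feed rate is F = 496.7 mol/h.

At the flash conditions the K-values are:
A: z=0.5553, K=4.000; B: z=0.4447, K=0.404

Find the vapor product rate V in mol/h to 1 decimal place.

Rachford–Rice: g(V/F) = Σ zᵢ(Kᵢ−1)/(1+V/F(Kᵢ−1)) = 0.
g(0) = ΣzᵢKᵢ − 1 = 1.4009 and g(1) = 1 − Σzᵢ/Kᵢ = -0.2396, so a root lies in (0, 1).
Binary case is linear: z₁(K₁−1)(1+V/F(K₂−1)) + z₂(K₂−1)(1+V/F(K₁−1)) = 0
⇒ V/F = [z₁(K₁−1)+z₂(K₂−1)] / [−(K₁−1)(K₂−1)] = 1.40086/1.78800 = 0.7835
Then V = V/F·F = 0.7835·496.7 = 389.2 mol/h and L = F − V = 107.5 mol/h.

V = 389.2 mol/h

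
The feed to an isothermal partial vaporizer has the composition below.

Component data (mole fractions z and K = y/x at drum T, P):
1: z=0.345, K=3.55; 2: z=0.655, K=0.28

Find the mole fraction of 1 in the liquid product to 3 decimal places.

Material balance + equilibrium reduce to Σ zᵢ(Kᵢ−1)/(1+V/F(Kᵢ−1)) = 0.
Check two-phase: ΣzᵢKᵢ = 1.408 > 1 and Σzᵢ/Kᵢ = 2.436 > 1, so g(0) = 0.408 > 0 and g(1) = -1.436 < 0.
Binary case is linear: z₁(K₁−1)(1+V/F(K₂−1)) + z₂(K₂−1)(1+V/F(K₁−1)) = 0
⇒ V/F = [z₁(K₁−1)+z₂(K₂−1)] / [−(K₁−1)(K₂−1)] = 0.4081/1.8360 = 0.222
Compositions from xᵢ = zᵢ/(1+V/F(Kᵢ−1)), yᵢ = Kᵢxᵢ:
  1: x = 0.220, y = 0.782
  2: x = 0.780, y = 0.218

x_1 = 0.220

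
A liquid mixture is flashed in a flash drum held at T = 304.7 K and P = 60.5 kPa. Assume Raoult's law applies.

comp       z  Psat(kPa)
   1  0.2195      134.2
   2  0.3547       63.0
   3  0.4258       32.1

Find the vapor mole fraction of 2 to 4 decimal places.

Raoult's law: Kᵢ = Pᵢˢᵃᵗ/P = Pᵢˢᵃᵗ/60.5.
  K_1 = 134.2/60.5 = 2.218182, K_2 = 63.0/60.5 = 1.041322, K_3 = 32.1/60.5 = 0.530579
Rachford–Rice: g(V/F) = Σ zᵢ(Kᵢ−1)/(1+V/F(Kᵢ−1)) = 0.
Check two-phase: ΣzᵢKᵢ = 1.0822 > 1 and Σzᵢ/Kᵢ = 1.2421 > 1, so g(0) = 0.0822 > 0 and g(1) = -0.2421 < 0.
Newton iteration, V/F⁰ = 0.58:
  V/F = 0.5800: g = -0.10366, g' = -0.2896 → V/F = 0.2220
  V/F = 0.2220: g = 0.00185, g' = -0.3193 → V/F = 0.2278
Converged at V/F = 0.2278.
Compositions from xᵢ = zᵢ/(1+V/F(Kᵢ−1)), yᵢ = Kᵢxᵢ:
  1: x = 0.1718, y = 0.3811
  2: x = 0.3514, y = 0.3659
  3: x = 0.4768, y = 0.2530

y_2 = 0.3659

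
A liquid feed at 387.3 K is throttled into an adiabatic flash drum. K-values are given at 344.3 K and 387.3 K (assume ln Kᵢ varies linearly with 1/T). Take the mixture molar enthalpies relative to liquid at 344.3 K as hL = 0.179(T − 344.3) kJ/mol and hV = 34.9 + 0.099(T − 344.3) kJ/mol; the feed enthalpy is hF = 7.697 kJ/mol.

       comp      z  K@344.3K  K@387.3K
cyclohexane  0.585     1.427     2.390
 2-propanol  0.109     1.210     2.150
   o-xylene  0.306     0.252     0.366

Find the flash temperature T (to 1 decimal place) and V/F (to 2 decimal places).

Adiabatic flash: solve Rachford–Rice at each trial T, then check hF = ψ·hV(T) + (1−ψ)·hL(T).
  T = 344.3 K: K = (1.427, 1.210, 0.252), RR gives ψ = 0.147, H_out = 5.139 kJ/mol
  T = 387.3 K: K = (2.390, 2.150, 0.366), RR gives ψ = 0.868, H_out = 34.998 kJ/mol
  T = 365.8 K: K = (1.875, 1.640, 0.307), RR gives ψ = 0.635, H_out = 24.918 kJ/mol
  T = 355.1 K: K = (1.644, 1.416, 0.279), RR gives ψ = 0.457, H_out = 17.493 kJ/mol
  T = 349.7 K: K = (1.533, 1.311, 0.265), RR gives ψ = 0.328, H_out = 12.277 kJ/mol
  T = 347.0 K: K = (1.480, 1.260, 0.259), RR gives ψ = 0.246, H_out = 9.024 kJ/mol
  T = 345.6 K: K = (1.452, 1.234, 0.255), RR gives ψ = 0.197, H_out = 7.102 kJ/mol
Linear interpolation between T = 345.6 (H_out = 7.102) and T = 347.0 (H_out = 9.024) on hF = 7.697 gives T ≈ 346.0 K, at which ψ = 0.21.

T = 346.0 K, V/F = 0.21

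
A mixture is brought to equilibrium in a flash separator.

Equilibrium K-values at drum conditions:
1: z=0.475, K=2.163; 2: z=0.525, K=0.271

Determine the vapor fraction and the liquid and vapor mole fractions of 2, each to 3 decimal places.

Material balance + equilibrium reduce to Σ zᵢ(Kᵢ−1)/(1+ψ(Kᵢ−1)) = 0.
Check two-phase: ΣzᵢKᵢ = 1.170 > 1 and Σzᵢ/Kᵢ = 2.157 > 1, so g(0) = 0.170 > 0 and g(1) = -1.157 < 0.
Newton iteration, ψ⁰ = 0.61:
  ψ = 0.610: g = -0.3660, g' = -1.125 → ψ = 0.285
  ψ = 0.285: g = -0.0678, g' = -0.807 → ψ = 0.200
Converged at ψ = 0.200.
Compositions from xᵢ = zᵢ/(1+ψ(Kᵢ−1)), yᵢ = Kᵢxᵢ:
  1: x = 0.385, y = 0.833
  2: x = 0.615, y = 0.167

ψ = 0.200, x_2 = 0.615, y_2 = 0.167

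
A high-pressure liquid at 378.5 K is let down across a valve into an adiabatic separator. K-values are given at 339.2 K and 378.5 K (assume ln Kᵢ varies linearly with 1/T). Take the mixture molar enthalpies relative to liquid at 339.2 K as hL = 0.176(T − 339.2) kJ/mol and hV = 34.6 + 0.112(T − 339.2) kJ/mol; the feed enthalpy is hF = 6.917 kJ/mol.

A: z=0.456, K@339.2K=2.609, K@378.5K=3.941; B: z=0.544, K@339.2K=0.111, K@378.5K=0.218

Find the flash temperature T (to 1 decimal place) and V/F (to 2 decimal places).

Adiabatic flash: solve Rachford–Rice at each trial T, then check hF = ψ·hV(T) + (1−ψ)·hL(T).
  T = 339.2 K: K = (2.609, 0.111), RR gives ψ = 0.175, H_out = 6.049 kJ/mol
  T = 378.5 K: K = (3.941, 0.218), RR gives ψ = 0.398, H_out = 19.691 kJ/mol
  T = 358.9 K: K = (3.245, 0.159), RR gives ψ = 0.300, H_out = 13.456 kJ/mol
  T = 349.0 K: K = (2.917, 0.133), RR gives ψ = 0.242, H_out = 9.956 kJ/mol
  T = 344.1 K: K = (2.761, 0.122), RR gives ψ = 0.210, H_out = 8.072 kJ/mol
  T = 341.6 K: K = (2.683, 0.116), RR gives ψ = 0.193, H_out = 7.060 kJ/mol
Linear interpolation between T = 339.2 (H_out = 6.049) and T = 341.6 (H_out = 7.060) on hF = 6.917 gives T ≈ 341.3 K, at which ψ = 0.19.

T = 341.3 K, V/F = 0.19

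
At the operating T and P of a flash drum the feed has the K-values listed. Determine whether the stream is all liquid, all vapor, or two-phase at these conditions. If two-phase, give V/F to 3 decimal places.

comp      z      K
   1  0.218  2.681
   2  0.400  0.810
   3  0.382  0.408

two-phase, V/F = 0.093

ΣzᵢKᵢ = 1.064; Σzᵢ/Kᵢ = 1.511.
Both exceed 1, so a two-phase solution exists.
Iterate (Newton) starting at ψ = 0.52:
  ψ = 0.520: g = -0.2155, g' = -0.473 → ψ = 0.064
  ψ = 0.064: g = 0.0189, g' = -0.662 → ψ = 0.093
Converged at ψ = 0.093.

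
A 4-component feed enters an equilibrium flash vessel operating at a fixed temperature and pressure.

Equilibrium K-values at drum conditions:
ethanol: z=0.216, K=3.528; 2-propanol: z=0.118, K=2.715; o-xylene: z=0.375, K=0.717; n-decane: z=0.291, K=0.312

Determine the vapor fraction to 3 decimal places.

Rachford–Rice: g(ψ) = Σ zᵢ(Kᵢ−1)/(1+ψ(Kᵢ−1)) = 0.
g(0) = ΣzᵢKᵢ − 1 = 0.442 and g(1) = 1 − Σzᵢ/Kᵢ = -0.560, so a root lies in (0, 1).
Newton iteration, ψ⁰ = 0.5:
  ψ = 0.500: g = -0.0787, g' = -0.731 → ψ = 0.392
  ψ = 0.392: g = 0.0015, g' = -0.768 → ψ = 0.394
Converged at ψ = 0.394.

ψ = 0.394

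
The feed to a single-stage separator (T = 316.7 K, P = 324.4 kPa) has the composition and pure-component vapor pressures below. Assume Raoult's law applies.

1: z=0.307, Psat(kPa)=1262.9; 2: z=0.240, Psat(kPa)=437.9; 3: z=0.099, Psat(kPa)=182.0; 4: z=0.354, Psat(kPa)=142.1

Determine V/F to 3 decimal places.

V/F = 0.654

Raoult's law: Kᵢ = Pᵢˢᵃᵗ/P = Pᵢˢᵃᵗ/324.4.
  K_1 = 1262.9/324.4 = 3.89303, K_2 = 437.9/324.4 = 1.34988, K_3 = 182.0/324.4 = 0.56104, K_4 = 142.1/324.4 = 0.43804
Material balance + equilibrium reduce to Σ zᵢ(Kᵢ−1)/(1+V/F(Kᵢ−1)) = 0.
Check two-phase: ΣzᵢKᵢ = 1.730 > 1 and Σzᵢ/Kᵢ = 1.241 > 1, so g(0) = 0.730 > 0 and g(1) = -0.241 < 0.
Iterate (Newton) starting at V/F = 0.5:
  V/F = 0.500: g = 0.1021, g' = -0.698 → V/F = 0.646
  V/F = 0.646: g = 0.0049, g' = -0.644 → V/F = 0.654
Converged at V/F = 0.654.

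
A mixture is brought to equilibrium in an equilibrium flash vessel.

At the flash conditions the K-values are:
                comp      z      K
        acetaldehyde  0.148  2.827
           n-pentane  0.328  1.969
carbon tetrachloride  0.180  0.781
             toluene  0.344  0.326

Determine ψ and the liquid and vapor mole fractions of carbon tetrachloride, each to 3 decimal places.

Newton iteration, ψ⁰ = 0.39:
  ψ = 0.390: g = 0.0309, g' = -0.629 → ψ = 0.439
Converged at ψ = 0.439.
Compositions from xᵢ = zᵢ/(1+ψ(Kᵢ−1)), yᵢ = Kᵢxᵢ:
  acetaldehyde: x = 0.082, y = 0.232
  n-pentane: x = 0.230, y = 0.453
  carbon tetrachloride: x = 0.199, y = 0.156
  toluene: x = 0.489, y = 0.159

ψ = 0.439, x_carbon tetrachloride = 0.199, y_carbon tetrachloride = 0.156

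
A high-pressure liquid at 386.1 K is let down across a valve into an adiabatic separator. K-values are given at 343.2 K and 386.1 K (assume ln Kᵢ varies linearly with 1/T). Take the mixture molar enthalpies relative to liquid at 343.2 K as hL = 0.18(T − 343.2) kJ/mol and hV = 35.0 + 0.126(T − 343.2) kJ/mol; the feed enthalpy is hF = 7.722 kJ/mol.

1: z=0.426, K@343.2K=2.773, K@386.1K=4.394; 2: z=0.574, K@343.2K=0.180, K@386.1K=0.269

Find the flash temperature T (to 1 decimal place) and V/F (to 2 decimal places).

Adiabatic flash: solve Rachford–Rice at each trial T, then check hF = ψ·hV(T) + (1−ψ)·hL(T).
  T = 343.2 K: K = (2.773, 0.180), RR gives ψ = 0.196, H_out = 6.852 kJ/mol
  T = 386.1 K: K = (4.394, 0.269), RR gives ψ = 0.414, H_out = 21.241 kJ/mol
  T = 364.6 K: K = (3.536, 0.223), RR gives ψ = 0.322, H_out = 14.738 kJ/mol
  T = 353.9 K: K = (3.143, 0.201), RR gives ψ = 0.265, H_out = 11.054 kJ/mol
  T = 348.5 K: K = (2.953, 0.190), RR gives ψ = 0.232, H_out = 9.014 kJ/mol
  T = 345.9 K: K = (2.864, 0.185), RR gives ψ = 0.215, H_out = 7.975 kJ/mol
  T = 344.5 K: K = (2.817, 0.182), RR gives ψ = 0.205, H_out = 7.399 kJ/mol
Linear interpolation between T = 344.5 (H_out = 7.399) and T = 345.9 (H_out = 7.975) on hF = 7.722 gives T ≈ 345.3 K, at which ψ = 0.21.

T = 345.3 K, V/F = 0.21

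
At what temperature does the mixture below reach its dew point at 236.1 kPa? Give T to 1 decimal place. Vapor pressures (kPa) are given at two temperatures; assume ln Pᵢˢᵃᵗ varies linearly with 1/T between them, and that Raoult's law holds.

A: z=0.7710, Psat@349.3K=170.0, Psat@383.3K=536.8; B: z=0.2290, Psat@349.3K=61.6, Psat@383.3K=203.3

Dew-point temperature: Σzᵢ·P/Pᵢˢᵃᵗ(T) = 1. Interpolate ln Pᵢˢᵃᵗ = aᵢ + bᵢ/T.
  T = 349.3 K: ΣzᵢP/Pᵢˢᵃᵗ = 1.9485
  T = 383.3 K: ΣzᵢP/Pᵢˢᵃᵗ = 0.6051
  T = 366.3 K: ΣzᵢP/Pᵢˢᵃᵗ = 1.0567
  T = 374.8 K: ΣzᵢP/Pᵢˢᵃᵗ = 0.7945
  T = 370.6 K: ΣzᵢP/Pᵢˢᵃᵗ = 0.9132
  T = 368.5 K: ΣzᵢP/Pᵢˢᵃᵗ = 0.9803
Interpolating between 366.3 K and 368.5 K gives T ≈ 367.9 K.

T = 367.9 K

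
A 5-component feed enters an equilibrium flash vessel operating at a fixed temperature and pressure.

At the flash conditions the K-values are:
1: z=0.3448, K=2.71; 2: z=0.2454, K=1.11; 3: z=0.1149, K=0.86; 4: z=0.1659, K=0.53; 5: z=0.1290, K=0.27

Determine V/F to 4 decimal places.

V/F = 0.6415

Material balance + equilibrium reduce to Σ zᵢ(Kᵢ−1)/(1+V/F(Kᵢ−1)) = 0.
Feasibility: ΣzᵢKᵢ = 1.4284, Σzᵢ/Kᵢ = 1.2727 — both > 1, two phases present.
Newton–Raphson from V/F = 0.5:
  V/F = 0.5000: g = 0.07591, g' = -0.5314 → V/F = 0.6429
  V/F = 0.6429: g = -0.00078, g' = -0.5534 → V/F = 0.6415
Converged at V/F = 0.6415.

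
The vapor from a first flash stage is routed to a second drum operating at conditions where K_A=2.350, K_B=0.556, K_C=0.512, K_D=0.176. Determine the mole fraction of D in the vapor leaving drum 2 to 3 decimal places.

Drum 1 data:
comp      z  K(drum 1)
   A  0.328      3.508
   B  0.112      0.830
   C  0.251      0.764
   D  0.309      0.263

Drum 1:
Rachford–Rice: g(ψ₁) = Σ zᵢ(Kᵢ−1)/(1+ψ₁(Kᵢ−1)) = 0.
Feasibility: ΣzᵢKᵢ = 1.517, Σzᵢ/Kᵢ = 1.732 — both > 1, two phases present.
Newton iteration, ψ₁⁰ = 0.5:
  ψ₁ = 0.500: g = -0.0836, g' = -0.849 → ψ₁ = 0.401
  ψ₁ = 0.401: g = 0.0006, g' = -0.872 → ψ₁ = 0.402
Converged at ψ₁ = 0.402.
Drum-1 compositions:
  A: x = 0.163, y = 0.573
  B: x = 0.120, y = 0.100
  C: x = 0.277, y = 0.212
  D: x = 0.439, y = 0.116
Drum-2 feed = drum-1 vapor: z₂ = (0.5728, 0.0998, 0.2119, 0.1155).
Drum 2:
Rachford–Rice: g(ψ₂) = Σ zᵢ(Kᵢ−1)/(1+ψ₂(Kᵢ−1)) = 0.
Check two-phase: ΣzᵢKᵢ = 1.530 > 1 and Σzᵢ/Kᵢ = 1.493 > 1, so g(0) = 0.530 > 0 and g(1) = -0.493 < 0.
Iterate (Newton) starting at ψ₂ = 0.32:
  ψ₂ = 0.320: g = 0.2366, g' = -0.751 → ψ₂ = 0.635
  ψ₂ = 0.635: g = 0.0053, g' = -0.792 → ψ₂ = 0.642
Converged at ψ₂ = 0.642.
  A: x = 0.307, y = 0.721
  B: x = 0.140, y = 0.078
  C: x = 0.308, y = 0.158
  D: x = 0.245, y = 0.043

y_D (drum 2) = 0.043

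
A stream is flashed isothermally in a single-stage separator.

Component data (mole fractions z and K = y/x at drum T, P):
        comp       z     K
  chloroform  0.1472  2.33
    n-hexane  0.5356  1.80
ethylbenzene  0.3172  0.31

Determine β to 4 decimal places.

β = 0.6360

Let β = V/F and solve Σ zᵢ(Kᵢ−1)/(1+β(Kᵢ−1)) = 0.
Feasibility: ΣzᵢKᵢ = 1.4054, Σzᵢ/Kᵢ = 1.3840 — both > 1, two phases present.
Newton–Raphson from β = 0.45:
  β = 0.4500: g = 0.12010, g' = -0.6049 → β = 0.6486
  β = 0.6486: g = -0.00892, g' = -0.7184 → β = 0.6361
  β = 0.6361: g = -0.00007, g' = -0.7067 → β = 0.6360
Converged at β = 0.6360.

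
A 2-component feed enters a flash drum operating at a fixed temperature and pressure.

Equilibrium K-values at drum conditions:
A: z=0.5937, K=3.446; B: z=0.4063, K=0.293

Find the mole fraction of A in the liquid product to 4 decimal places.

Material balance + equilibrium reduce to Σ zᵢ(Kᵢ−1)/(1+V/F(Kᵢ−1)) = 0.
Feasibility: ΣzᵢKᵢ = 2.1649, Σzᵢ/Kᵢ = 1.5590 — both > 1, two phases present.
Newton–Raphson from V/F = 0.35:
  V/F = 0.3500: g = 0.40068, g' = -1.3896 → V/F = 0.6383
  V/F = 0.6383: g = 0.04344, g' = -1.2160 → V/F = 0.6741
  V/F = 0.6741: g = -0.00052, g' = -1.2475 → V/F = 0.6736
Converged at V/F = 0.6736.
Compositions from xᵢ = zᵢ/(1+V/F(Kᵢ−1)), yᵢ = Kᵢxᵢ:
  A: x = 0.2242, y = 0.7727
  B: x = 0.7758, y = 0.2273

x_A = 0.2242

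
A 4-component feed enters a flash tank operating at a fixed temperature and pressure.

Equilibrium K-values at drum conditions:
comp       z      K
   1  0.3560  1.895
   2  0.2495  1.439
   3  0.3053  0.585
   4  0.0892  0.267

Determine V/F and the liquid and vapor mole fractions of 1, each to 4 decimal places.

V/F = 0.6214, x_1 = 0.2288, y_1 = 0.4335

Material balance + equilibrium reduce to Σ zᵢ(Kᵢ−1)/(1+V/F(Kᵢ−1)) = 0.
Check two-phase: ΣzᵢKᵢ = 1.2361 > 1 and Σzᵢ/Kᵢ = 1.2172 > 1, so g(0) = 0.2361 > 0 and g(1) = -0.2172 < 0.
Newton iteration, V/F⁰ = 0.5:
  V/F = 0.5000: g = 0.04685, g' = -0.3716 → V/F = 0.6261
  V/F = 0.6261: g = -0.00190, g' = -0.4064 → V/F = 0.6214
Converged at V/F = 0.6214.
Compositions from xᵢ = zᵢ/(1+V/F(Kᵢ−1)), yᵢ = Kᵢxᵢ:
  1: x = 0.2288, y = 0.4335
  2: x = 0.1960, y = 0.2821
  3: x = 0.4114, y = 0.2407
  4: x = 0.1638, y = 0.0437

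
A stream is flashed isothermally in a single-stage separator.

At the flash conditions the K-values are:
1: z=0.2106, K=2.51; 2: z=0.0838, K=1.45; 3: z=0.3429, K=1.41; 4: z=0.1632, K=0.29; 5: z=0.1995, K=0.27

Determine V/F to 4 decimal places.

Rachford–Rice: g(V/F) = Σ zᵢ(Kᵢ−1)/(1+V/F(Kᵢ−1)) = 0.
Feasibility: ΣzᵢKᵢ = 1.2348, Σzᵢ/Kᵢ = 1.6865 — both > 1, two phases present.
Newton–Raphson from V/F = 0.46:
  V/F = 0.4600: g = -0.05415, g' = -0.6421 → V/F = 0.3757
  V/F = 0.3757: g = -0.00169, g' = -0.6060 → V/F = 0.3729
Converged at V/F = 0.3729.

V/F = 0.3729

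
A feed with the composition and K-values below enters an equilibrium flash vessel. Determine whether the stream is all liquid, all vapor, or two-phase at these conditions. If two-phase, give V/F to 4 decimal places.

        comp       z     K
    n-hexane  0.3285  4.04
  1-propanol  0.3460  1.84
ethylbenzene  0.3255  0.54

all vapor

ΣzᵢKᵢ = 2.1395; Σzᵢ/Kᵢ = 0.8721.
Since Σzᵢ/Kᵢ < 1 the mixture is above its dew point — single vapor phase.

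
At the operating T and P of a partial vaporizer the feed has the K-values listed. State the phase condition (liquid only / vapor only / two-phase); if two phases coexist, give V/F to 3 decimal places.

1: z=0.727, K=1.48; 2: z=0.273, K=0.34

two-phase, V/F = 0.533

ΣzᵢKᵢ = 1.169; Σzᵢ/Kᵢ = 1.294.
Both exceed 1, so a two-phase solution exists.
Material balance + equilibrium reduce to Σ zᵢ(Kᵢ−1)/(1+ψ(Kᵢ−1)) = 0.
Binary case is linear: z₁(K₁−1)(1+ψ(K₂−1)) + z₂(K₂−1)(1+ψ(K₁−1)) = 0
⇒ ψ = [z₁(K₁−1)+z₂(K₂−1)] / [−(K₁−1)(K₂−1)] = 0.1688/0.3168 = 0.533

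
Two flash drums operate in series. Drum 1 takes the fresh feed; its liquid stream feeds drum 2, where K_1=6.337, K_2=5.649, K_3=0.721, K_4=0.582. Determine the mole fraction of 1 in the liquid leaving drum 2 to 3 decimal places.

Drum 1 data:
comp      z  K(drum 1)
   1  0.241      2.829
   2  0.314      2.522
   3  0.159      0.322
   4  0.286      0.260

Drum 1:
Newton iteration, ψ₁⁰ = 0.5:
  ψ₁ = 0.500: g = 0.0026, g' = -1.016 → ψ₁ = 0.503
Converged at ψ₁ = 0.503.
Drum-1 compositions:
  1: x = 0.126, y = 0.355
  2: x = 0.178, y = 0.449
  3: x = 0.241, y = 0.078
  4: x = 0.455, y = 0.118
Drum-2 feed = drum-1 liquid: z₂ = (0.1256, 0.1779, 0.2412, 0.4553).
Drum 2:
Rachford–Rice: g(ψ₂) = Σ zᵢ(Kᵢ−1)/(1+ψ₂(Kᵢ−1)) = 0.
Feasibility: ΣzᵢKᵢ = 2.240, Σzᵢ/Kᵢ = 1.168 — both > 1, two phases present.
Iterate (Newton) starting at ψ₂ = 0.5:
  ψ₂ = 0.500: g = 0.1127, g' = -0.766 → ψ₂ = 0.647
  ψ₂ = 0.647: g = 0.0139, g' = -0.597 → ψ₂ = 0.670
  ψ₂ = 0.670: g = 0.0002, g' = -0.580 → ψ₂ = 0.671
Converged at ψ₂ = 0.671.
  1: x = 0.027, y = 0.174
  2: x = 0.043, y = 0.244
  3: x = 0.297, y = 0.214
  4: x = 0.633, y = 0.368

x_1 (drum 2) = 0.027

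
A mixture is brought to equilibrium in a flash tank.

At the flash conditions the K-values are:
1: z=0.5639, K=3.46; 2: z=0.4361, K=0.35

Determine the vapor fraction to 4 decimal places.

Rachford–Rice: g(ψ) = Σ zᵢ(Kᵢ−1)/(1+ψ(Kᵢ−1)) = 0.
Feasibility: ΣzᵢKᵢ = 2.1037, Σzᵢ/Kᵢ = 1.4090 — both > 1, two phases present.
Binary case is linear: z₁(K₁−1)(1+ψ(K₂−1)) + z₂(K₂−1)(1+ψ(K₁−1)) = 0
⇒ ψ = [z₁(K₁−1)+z₂(K₂−1)] / [−(K₁−1)(K₂−1)] = 1.10373/1.59900 = 0.6903

ψ = 0.6903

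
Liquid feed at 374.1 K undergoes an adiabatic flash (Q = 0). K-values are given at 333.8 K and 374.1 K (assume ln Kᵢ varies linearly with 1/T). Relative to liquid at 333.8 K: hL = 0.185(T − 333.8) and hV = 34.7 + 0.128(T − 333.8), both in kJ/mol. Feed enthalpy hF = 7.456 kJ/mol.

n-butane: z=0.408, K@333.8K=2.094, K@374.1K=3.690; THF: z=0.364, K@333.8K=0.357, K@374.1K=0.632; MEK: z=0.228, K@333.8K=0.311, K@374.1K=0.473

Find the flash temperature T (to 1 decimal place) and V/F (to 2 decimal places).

T = 339.5 K, V/F = 0.19

Adiabatic flash: solve Rachford–Rice at each trial T, then check hF = ψ·hV(T) + (1−ψ)·hL(T).
  T = 333.8 K: K = (2.094, 0.357, 0.311), RR gives ψ = 0.076, H_out = 2.649 kJ/mol
  T = 374.1 K: K = (3.690, 0.632, 0.473), RR gives ψ = 0.716, H_out = 30.669 kJ/mol
  T = 354.0 K: K = (2.827, 0.483, 0.388), RR gives ψ = 0.412, H_out = 17.550 kJ/mol
  T = 343.9 K: K = (2.444, 0.417, 0.349), RR gives ψ = 0.259, H_out = 10.716 kJ/mol
  T = 338.9 K: K = (2.266, 0.387, 0.330), RR gives ψ = 0.175, H_out = 6.953 kJ/mol
  T = 341.4 K: K = (2.354, 0.402, 0.339), RR gives ψ = 0.218, H_out = 8.880 kJ/mol
  T = 340.1 K: K = (2.308, 0.394, 0.334), RR gives ψ = 0.196, H_out = 7.891 kJ/mol
Linear interpolation between T = 338.9 (H_out = 6.953) and T = 340.1 (H_out = 7.891) on hF = 7.456 gives T ≈ 339.5 K, at which ψ = 0.19.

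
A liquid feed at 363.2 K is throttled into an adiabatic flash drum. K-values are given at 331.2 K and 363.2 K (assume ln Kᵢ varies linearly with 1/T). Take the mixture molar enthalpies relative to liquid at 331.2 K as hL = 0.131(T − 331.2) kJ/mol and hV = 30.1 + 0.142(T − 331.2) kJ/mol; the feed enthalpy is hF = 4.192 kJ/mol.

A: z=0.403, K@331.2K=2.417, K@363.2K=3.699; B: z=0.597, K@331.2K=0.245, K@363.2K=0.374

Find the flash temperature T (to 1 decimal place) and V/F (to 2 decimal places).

Adiabatic flash: solve Rachford–Rice at each trial T, then check hF = ψ·hV(T) + (1−ψ)·hL(T).
  T = 331.2 K: K = (2.417, 0.245), RR gives ψ = 0.112, H_out = 3.385 kJ/mol
  T = 363.2 K: K = (3.699, 0.374), RR gives ψ = 0.423, H_out = 17.060 kJ/mol
  T = 347.2 K: K = (3.020, 0.306), RR gives ψ = 0.285, H_out = 10.719 kJ/mol
  T = 339.2 K: K = (2.709, 0.274), RR gives ψ = 0.206, H_out = 7.266 kJ/mol
  T = 335.2 K: K = (2.560, 0.259), RR gives ψ = 0.162, H_out = 5.395 kJ/mol
  T = 333.2 K: K = (2.488, 0.252), RR gives ψ = 0.138, H_out = 4.410 kJ/mol
Linear interpolation between T = 331.2 (H_out = 3.385) and T = 333.2 (H_out = 4.410) on hF = 4.192 gives T ≈ 332.8 K, at which ψ = 0.13.

T = 332.8 K, V/F = 0.13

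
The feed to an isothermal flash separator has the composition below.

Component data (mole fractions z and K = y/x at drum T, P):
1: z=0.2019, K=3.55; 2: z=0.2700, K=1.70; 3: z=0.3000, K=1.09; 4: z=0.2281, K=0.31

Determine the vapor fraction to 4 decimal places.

Rachford–Rice: g(ψ) = Σ zᵢ(Kᵢ−1)/(1+ψ(Kᵢ−1)) = 0.
Feasibility: ΣzᵢKᵢ = 1.5735, Σzᵢ/Kᵢ = 1.2267 — both > 1, two phases present.
Iterate (Newton) starting at ψ = 0.5:
  ψ = 0.5000: g = 0.15185, g' = -0.5816 → ψ = 0.7611
  ψ = 0.7611: g = -0.00781, g' = -0.6919 → ψ = 0.7498
  ψ = 0.7498: g = -0.00007, g' = -0.6801 → ψ = 0.7497
Converged at ψ = 0.7497.

ψ = 0.7497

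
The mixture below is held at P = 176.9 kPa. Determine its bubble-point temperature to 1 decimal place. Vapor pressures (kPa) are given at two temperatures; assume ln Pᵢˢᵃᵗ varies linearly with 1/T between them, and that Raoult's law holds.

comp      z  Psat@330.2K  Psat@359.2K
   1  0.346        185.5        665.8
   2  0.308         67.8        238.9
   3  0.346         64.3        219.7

Bubble-point temperature: ΣzᵢPᵢˢᵃᵗ(T) = P. Interpolate ln Pᵢˢᵃᵗ = aᵢ + bᵢ/T.
  T = 330.2 K: ΣzᵢPᵢˢᵃᵗ = 107.31 kPa
  T = 359.2 K: ΣzᵢPᵢˢᵃᵗ = 379.96 kPa
  T = 344.7 K: ΣzᵢPᵢˢᵃᵗ = 207.36 kPa
  T = 337.4 K: ΣzᵢPᵢˢᵃᵗ = 149.89 kPa
  T = 341.0 K: ΣzᵢPᵢˢᵃᵗ = 176.21 kPa
  T = 342.9 K: ΣzᵢPᵢˢᵃᵗ = 191.66 kPa
Interpolating between 341.0 K and 342.9 K gives T ≈ 341.1 K.

T = 341.1 K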